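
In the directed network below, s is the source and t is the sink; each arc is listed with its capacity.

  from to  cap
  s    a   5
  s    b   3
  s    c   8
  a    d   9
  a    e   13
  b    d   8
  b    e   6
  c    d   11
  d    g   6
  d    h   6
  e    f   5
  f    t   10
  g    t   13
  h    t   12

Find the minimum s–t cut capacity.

Augment s→a→d→g→t: bottleneck 5, flow now 5.
Augment s→b→d→g→t: bottleneck 1, flow now 6.
Augment s→b→d→h→t: bottleneck 2, flow now 8.
Augment s→c→d→h→t: bottleneck 4, flow now 12.
Augment s→c→d→a→e→f→t: bottleneck 4, flow now 16. (uses reverse residual edge)
No augmenting path remains; maximum flow = 16.
By max-flow min-cut, the minimum cut capacity equals the max flow.
In the residual graph, reachable from s: {s}.
Min-cut edges: s→a (5), s→b (3), s→c (8); capacity 5 + 3 + 8 = 16.

16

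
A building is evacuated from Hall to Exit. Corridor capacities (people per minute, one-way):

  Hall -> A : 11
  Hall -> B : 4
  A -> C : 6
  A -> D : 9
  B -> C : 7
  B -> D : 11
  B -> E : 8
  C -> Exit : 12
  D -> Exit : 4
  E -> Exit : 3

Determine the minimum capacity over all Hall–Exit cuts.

14

Augment Hall→A→C→Exit: bottleneck 6, flow now 6.
Augment Hall→A→D→Exit: bottleneck 4, flow now 10.
Augment Hall→B→C→Exit: bottleneck 4, flow now 14.
No augmenting path remains; maximum flow = 14.
By max-flow min-cut, the minimum cut capacity equals the max flow.
In the residual graph, reachable from Hall: {Hall, A, D}.
Min-cut edges: Hall→B (4), A→C (6), D→Exit (4); capacity 4 + 6 + 4 = 14.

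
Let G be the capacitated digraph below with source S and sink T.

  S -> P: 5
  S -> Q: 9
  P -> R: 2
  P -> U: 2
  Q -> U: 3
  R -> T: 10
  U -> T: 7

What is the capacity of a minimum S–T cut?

Augment S→P→R→T: bottleneck 2, flow now 2.
Augment S→P→U→T: bottleneck 2, flow now 4.
Augment S→Q→U→T: bottleneck 3, flow now 7.
No augmenting path remains; maximum flow = 7.
By max-flow min-cut, the minimum cut capacity equals the max flow.
In the residual graph, reachable from S: {S, P, Q}.
Min-cut edges: P→R (2), P→U (2), Q→U (3); capacity 2 + 2 + 3 = 7.

7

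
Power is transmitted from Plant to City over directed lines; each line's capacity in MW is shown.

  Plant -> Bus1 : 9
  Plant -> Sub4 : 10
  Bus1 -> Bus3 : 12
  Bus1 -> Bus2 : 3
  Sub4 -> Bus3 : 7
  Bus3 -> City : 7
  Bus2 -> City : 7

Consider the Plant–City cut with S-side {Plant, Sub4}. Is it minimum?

No — its capacity is 16, but the minimum cut has capacity 10.

Given cut capacity: 9 + 7 = 16.
Augment Plant→Bus1→Bus3→City: bottleneck 7, flow now 7.
Augment Plant→Bus1→Bus2→City: bottleneck 2, flow now 9.
Augment Plant→Sub4→Bus3→Bus1→Bus2→City: bottleneck 1, flow now 10. (uses reverse residual edge)
No augmenting path remains; maximum flow = 10.
In the residual graph, reachable from Plant: {Plant, Bus1, Sub4, Bus3}.
Min-cut edges: Bus1→Bus2 (3), Bus3→City (7); capacity 3 + 7 = 10.
Cut capacity 16 exceeds the max flow 10, so it is not minimum.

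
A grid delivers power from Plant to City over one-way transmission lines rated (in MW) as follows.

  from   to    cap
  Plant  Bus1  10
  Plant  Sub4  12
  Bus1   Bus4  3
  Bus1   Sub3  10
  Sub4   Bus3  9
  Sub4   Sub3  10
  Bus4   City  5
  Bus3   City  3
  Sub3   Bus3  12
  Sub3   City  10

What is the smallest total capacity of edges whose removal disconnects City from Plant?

16

Augment Plant→Bus1→Bus4→City: bottleneck 3, flow now 3.
Augment Plant→Bus1→Sub3→City: bottleneck 7, flow now 10.
Augment Plant→Sub4→Bus3→City: bottleneck 3, flow now 13.
Augment Plant→Sub4→Sub3→City: bottleneck 3, flow now 16.
No augmenting path remains; maximum flow = 16.
By max-flow min-cut, the minimum cut capacity equals the max flow.
In the residual graph, reachable from Plant: {Plant, Bus1, Sub4, Bus3, Sub3}.
Min-cut edges: Bus1→Bus4 (3), Bus3→City (3), Sub3→City (10); capacity 3 + 3 + 10 = 16.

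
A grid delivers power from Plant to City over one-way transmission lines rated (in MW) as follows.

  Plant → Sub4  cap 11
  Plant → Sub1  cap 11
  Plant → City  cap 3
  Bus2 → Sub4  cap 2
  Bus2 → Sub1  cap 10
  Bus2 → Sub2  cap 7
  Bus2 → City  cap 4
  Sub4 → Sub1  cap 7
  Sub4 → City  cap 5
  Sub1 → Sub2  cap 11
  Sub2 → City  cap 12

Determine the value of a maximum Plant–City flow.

19

Augment Plant→City: bottleneck 3, flow now 3.
Augment Plant→Sub4→City: bottleneck 5, flow now 8.
Augment Plant→Sub1→Sub2→City: bottleneck 11, flow now 19.
No augmenting path remains; maximum flow = 19.
In the residual graph, reachable from Plant: {Plant, Sub4, Sub1}.
Min-cut edges: Plant→City (3), Sub4→City (5), Sub1→Sub2 (11); capacity 3 + 5 + 11 = 19.
This cut is saturated, so no flow can exceed 19.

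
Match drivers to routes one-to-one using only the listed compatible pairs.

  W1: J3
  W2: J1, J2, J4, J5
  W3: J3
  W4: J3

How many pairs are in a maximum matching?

2

Unit-capacity flow: source→left, listed edges, right→sink; max matching = max flow.
Augmenting path W1→J3 (+1); matched 1.
Augmenting path W2→J1 (+1); matched 2.
No augmenting path remains; maximum matching = 2.
König certificate: {W2, J3} is a vertex cover of size 2 (every listed pair touches it), so no matching can be larger.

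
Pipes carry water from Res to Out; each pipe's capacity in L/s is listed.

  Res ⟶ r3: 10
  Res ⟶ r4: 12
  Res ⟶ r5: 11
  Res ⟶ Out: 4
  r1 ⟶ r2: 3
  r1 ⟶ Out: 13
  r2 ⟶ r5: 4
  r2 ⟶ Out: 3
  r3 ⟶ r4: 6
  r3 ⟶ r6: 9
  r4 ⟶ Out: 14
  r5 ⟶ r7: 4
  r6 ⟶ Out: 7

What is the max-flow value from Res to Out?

25

Augment Res→Out: bottleneck 4, flow now 4.
Augment Res→r4→Out: bottleneck 12, flow now 16.
Augment Res→r3→r4→Out: bottleneck 2, flow now 18.
Augment Res→r3→r6→Out: bottleneck 7, flow now 25.
No augmenting path remains; maximum flow = 25.
In the residual graph, reachable from Res: {Res, r3, r4, r5, r6, r7}.
Min-cut edges: Res→Out (4), r4→Out (14), r6→Out (7); capacity 4 + 14 + 7 = 25.
This cut is saturated, so no flow can exceed 25.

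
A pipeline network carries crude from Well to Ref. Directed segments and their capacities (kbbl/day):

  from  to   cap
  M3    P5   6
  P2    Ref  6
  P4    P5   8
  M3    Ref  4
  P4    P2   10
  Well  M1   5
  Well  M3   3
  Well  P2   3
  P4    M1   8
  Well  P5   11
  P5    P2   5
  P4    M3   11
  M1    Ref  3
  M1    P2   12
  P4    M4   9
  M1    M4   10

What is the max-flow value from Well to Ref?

Augment Well→M3→Ref: bottleneck 3, flow now 3.
Augment Well→M1→Ref: bottleneck 3, flow now 6.
Augment Well→P2→Ref: bottleneck 3, flow now 9.
Augment Well→M1→P2→Ref: bottleneck 2, flow now 11.
Augment Well→P5→P2→Ref: bottleneck 1, flow now 12.
No augmenting path remains; maximum flow = 12.
In the residual graph, reachable from Well: {Well, M1, M4, P5, P2}.
Min-cut edges: Well→M3 (3), M1→Ref (3), P2→Ref (6); capacity 3 + 3 + 6 = 12.
This cut is saturated, so no flow can exceed 12.

12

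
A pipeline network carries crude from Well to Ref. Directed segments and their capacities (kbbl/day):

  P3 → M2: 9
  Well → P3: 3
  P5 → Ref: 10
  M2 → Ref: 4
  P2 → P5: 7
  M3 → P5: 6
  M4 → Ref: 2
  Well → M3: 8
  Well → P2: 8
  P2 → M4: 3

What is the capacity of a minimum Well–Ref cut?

15

Augment Well→P3→M2→Ref: bottleneck 3, flow now 3.
Augment Well→M3→P5→Ref: bottleneck 6, flow now 9.
Augment Well→P2→P5→Ref: bottleneck 4, flow now 13.
Augment Well→P2→M4→Ref: bottleneck 2, flow now 15.
No augmenting path remains; maximum flow = 15.
By max-flow min-cut, the minimum cut capacity equals the max flow.
In the residual graph, reachable from Well: {Well, M3, P2, P5, M4}.
Min-cut edges: Well→P3 (3), P5→Ref (10), M4→Ref (2); capacity 3 + 10 + 2 = 15.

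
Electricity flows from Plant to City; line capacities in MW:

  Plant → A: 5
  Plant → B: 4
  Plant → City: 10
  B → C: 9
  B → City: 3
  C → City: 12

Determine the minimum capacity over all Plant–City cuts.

Augment Plant→City: bottleneck 10, flow now 10.
Augment Plant→B→City: bottleneck 3, flow now 13.
Augment Plant→B→C→City: bottleneck 1, flow now 14.
No augmenting path remains; maximum flow = 14.
By max-flow min-cut, the minimum cut capacity equals the max flow.
In the residual graph, reachable from Plant: {Plant, A}.
Min-cut edges: Plant→B (4), Plant→City (10); capacity 4 + 10 = 14.

14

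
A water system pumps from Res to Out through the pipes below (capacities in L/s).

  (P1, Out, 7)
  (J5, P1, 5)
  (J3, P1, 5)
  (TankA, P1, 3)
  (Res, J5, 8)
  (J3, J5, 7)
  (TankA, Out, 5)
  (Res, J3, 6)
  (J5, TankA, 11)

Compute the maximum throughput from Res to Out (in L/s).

12

Augment Res→J5→P1→Out: bottleneck 5, flow now 5.
Augment Res→J5→TankA→Out: bottleneck 3, flow now 8.
Augment Res→J3→P1→Out: bottleneck 2, flow now 10.
Augment Res→J3→J5→TankA→Out: bottleneck 2, flow now 12.
No augmenting path remains; maximum flow = 12.
In the residual graph, reachable from Res: {Res, J5, J3, P1, TankA}.
Min-cut edges: P1→Out (7), TankA→Out (5); capacity 7 + 5 = 12.
This cut is saturated, so no flow can exceed 12.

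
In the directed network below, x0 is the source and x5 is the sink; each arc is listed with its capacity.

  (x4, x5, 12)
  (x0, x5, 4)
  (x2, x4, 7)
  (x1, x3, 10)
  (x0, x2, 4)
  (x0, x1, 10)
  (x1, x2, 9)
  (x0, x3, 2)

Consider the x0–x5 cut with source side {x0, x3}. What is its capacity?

18

Edges leaving {x0, x3}: x0→x1 (10), x0→x2 (4), x0→x5 (4).
Cut capacity = 10 + 4 + 4 = 18.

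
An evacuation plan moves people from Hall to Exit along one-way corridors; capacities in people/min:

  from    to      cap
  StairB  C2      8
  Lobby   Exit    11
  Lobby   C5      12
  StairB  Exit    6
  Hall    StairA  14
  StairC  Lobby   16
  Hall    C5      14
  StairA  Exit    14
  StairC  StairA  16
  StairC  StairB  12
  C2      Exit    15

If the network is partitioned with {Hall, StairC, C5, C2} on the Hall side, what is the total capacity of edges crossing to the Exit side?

73

Edges leaving {Hall, StairC, C5, C2}: Hall→StairA (14), StairC→Lobby (16), StairC→StairA (16), StairC→StairB (12), C2→Exit (15).
Cut capacity = 14 + 16 + 16 + 12 + 15 = 73.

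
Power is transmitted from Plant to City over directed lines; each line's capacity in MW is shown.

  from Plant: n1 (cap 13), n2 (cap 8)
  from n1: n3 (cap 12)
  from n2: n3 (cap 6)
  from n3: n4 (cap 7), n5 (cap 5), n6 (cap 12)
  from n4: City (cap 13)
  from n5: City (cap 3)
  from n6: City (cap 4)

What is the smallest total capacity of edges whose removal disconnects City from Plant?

14

Augment Plant→n1→n3→n4→City: bottleneck 7, flow now 7.
Augment Plant→n1→n3→n5→City: bottleneck 3, flow now 10.
Augment Plant→n1→n3→n6→City: bottleneck 2, flow now 12.
Augment Plant→n2→n3→n6→City: bottleneck 2, flow now 14.
No augmenting path remains; maximum flow = 14.
By max-flow min-cut, the minimum cut capacity equals the max flow.
In the residual graph, reachable from Plant: {Plant, n1, n2, n3, n5, n6}.
Min-cut edges: n3→n4 (7), n5→City (3), n6→City (4); capacity 7 + 3 + 4 = 14.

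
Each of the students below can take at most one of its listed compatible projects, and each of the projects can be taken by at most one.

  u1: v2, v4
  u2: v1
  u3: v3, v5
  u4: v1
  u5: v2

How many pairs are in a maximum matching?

4

Unit-capacity flow: source→left, listed edges, right→sink; max matching = max flow.
Augmenting path u1→v2 (+1); matched 1.
Augmenting path u2→v1 (+1); matched 2.
Augmenting path u3→v3 (+1); matched 3.
Augmenting path u5→v2→u1→v4 (+1); matched 4.
No augmenting path remains; maximum matching = 4.
König certificate: {u1, u3, u5, v1} is a vertex cover of size 4 (every listed pair touches it), so no matching can be larger.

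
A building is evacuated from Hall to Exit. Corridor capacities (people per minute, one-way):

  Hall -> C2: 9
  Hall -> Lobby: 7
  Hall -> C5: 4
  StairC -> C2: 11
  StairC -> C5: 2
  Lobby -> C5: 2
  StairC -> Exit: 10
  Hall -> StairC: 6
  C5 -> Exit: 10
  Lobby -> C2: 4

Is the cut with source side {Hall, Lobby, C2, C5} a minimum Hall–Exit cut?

No — its capacity is 16, but the minimum cut has capacity 12.

Given cut capacity: 6 + 10 = 16.
Augment Hall→StairC→Exit: bottleneck 6, flow now 6.
Augment Hall→C5→Exit: bottleneck 4, flow now 10.
Augment Hall→Lobby→C5→Exit: bottleneck 2, flow now 12.
No augmenting path remains; maximum flow = 12.
In the residual graph, reachable from Hall: {Hall, Lobby, C2}.
Min-cut edges: Hall→StairC (6), Hall→C5 (4), Lobby→C5 (2); capacity 6 + 4 + 2 = 12.
Cut capacity 16 exceeds the max flow 12, so it is not minimum.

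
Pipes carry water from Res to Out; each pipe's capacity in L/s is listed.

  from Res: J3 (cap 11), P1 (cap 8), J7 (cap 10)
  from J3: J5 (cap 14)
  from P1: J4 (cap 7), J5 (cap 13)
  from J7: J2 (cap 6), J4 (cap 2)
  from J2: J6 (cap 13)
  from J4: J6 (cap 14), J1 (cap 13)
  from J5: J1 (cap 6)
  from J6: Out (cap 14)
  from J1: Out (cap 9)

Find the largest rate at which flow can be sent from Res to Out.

21

Augment Res→J3→J5→J1→Out: bottleneck 6, flow now 6.
Augment Res→P1→J4→J6→Out: bottleneck 7, flow now 13.
Augment Res→J7→J2→J6→Out: bottleneck 6, flow now 19.
Augment Res→J7→J4→J6→Out: bottleneck 1, flow now 20.
Augment Res→J7→J4→J1→Out: bottleneck 1, flow now 21.
No augmenting path remains; maximum flow = 21.
In the residual graph, reachable from Res: {Res, J3, P1, J7, J5}.
Min-cut edges: P1→J4 (7), J7→J2 (6), J7→J4 (2), J5→J1 (6); capacity 7 + 6 + 2 + 6 = 21.
This cut is saturated, so no flow can exceed 21.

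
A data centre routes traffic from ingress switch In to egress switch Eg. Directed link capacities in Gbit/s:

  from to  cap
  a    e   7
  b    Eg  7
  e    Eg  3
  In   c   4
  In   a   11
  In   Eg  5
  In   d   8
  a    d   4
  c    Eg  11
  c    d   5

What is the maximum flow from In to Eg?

12

Augment In→Eg: bottleneck 5, flow now 5.
Augment In→c→Eg: bottleneck 4, flow now 9.
Augment In→a→e→Eg: bottleneck 3, flow now 12.
No augmenting path remains; maximum flow = 12.
In the residual graph, reachable from In: {In, a, d, e}.
Min-cut edges: In→c (4), In→Eg (5), e→Eg (3); capacity 4 + 5 + 3 = 12.
This cut is saturated, so no flow can exceed 12.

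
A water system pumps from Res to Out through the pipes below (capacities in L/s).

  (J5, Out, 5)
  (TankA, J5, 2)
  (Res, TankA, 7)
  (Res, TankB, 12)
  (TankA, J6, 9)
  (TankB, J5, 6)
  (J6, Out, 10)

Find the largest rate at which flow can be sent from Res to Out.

Augment Res→TankA→J5→Out: bottleneck 2, flow now 2.
Augment Res→TankA→J6→Out: bottleneck 5, flow now 7.
Augment Res→TankB→J5→Out: bottleneck 3, flow now 10.
Augment Res→TankB→J5→TankA→J6→Out: bottleneck 2, flow now 12. (uses reverse residual edge)
No augmenting path remains; maximum flow = 12.
In the residual graph, reachable from Res: {Res, TankB, J5}.
Min-cut edges: Res→TankA (7), J5→Out (5); capacity 7 + 5 = 12.
This cut is saturated, so no flow can exceed 12.

12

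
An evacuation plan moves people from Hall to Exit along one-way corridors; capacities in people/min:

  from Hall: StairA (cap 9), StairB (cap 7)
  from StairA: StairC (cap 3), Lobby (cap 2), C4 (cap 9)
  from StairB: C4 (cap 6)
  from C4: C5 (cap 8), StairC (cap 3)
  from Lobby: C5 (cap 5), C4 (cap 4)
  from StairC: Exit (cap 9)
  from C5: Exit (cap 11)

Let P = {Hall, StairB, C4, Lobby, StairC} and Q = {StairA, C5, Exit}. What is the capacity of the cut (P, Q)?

31

Edges leaving {Hall, StairB, C4, Lobby, StairC}: Hall→StairA (9), C4→C5 (8), Lobby→C5 (5), StairC→Exit (9).
Cut capacity = 9 + 8 + 5 + 9 = 31.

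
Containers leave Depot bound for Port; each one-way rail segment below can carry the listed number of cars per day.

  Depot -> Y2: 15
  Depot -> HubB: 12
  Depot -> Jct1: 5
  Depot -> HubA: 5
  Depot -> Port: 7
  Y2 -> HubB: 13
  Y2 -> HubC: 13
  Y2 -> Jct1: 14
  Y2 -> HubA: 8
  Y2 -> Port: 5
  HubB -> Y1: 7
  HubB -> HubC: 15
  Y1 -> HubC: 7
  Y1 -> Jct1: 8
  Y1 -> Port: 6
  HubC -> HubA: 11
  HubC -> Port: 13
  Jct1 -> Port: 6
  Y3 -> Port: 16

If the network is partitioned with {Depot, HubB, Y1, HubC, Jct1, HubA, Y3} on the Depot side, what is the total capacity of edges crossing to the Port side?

Edges leaving {Depot, HubB, Y1, HubC, Jct1, HubA, Y3}: Depot→Y2 (15), Depot→Port (7), Y1→Port (6), HubC→Port (13), Jct1→Port (6), Y3→Port (16).
Cut capacity = 15 + 7 + 6 + 13 + 6 + 16 = 63.

63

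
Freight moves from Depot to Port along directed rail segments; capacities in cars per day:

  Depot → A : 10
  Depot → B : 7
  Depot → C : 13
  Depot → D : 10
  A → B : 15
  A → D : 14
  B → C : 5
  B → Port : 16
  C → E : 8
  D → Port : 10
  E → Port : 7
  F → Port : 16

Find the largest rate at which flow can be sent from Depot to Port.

Augment Depot→B→Port: bottleneck 7, flow now 7.
Augment Depot→D→Port: bottleneck 10, flow now 17.
Augment Depot→A→B→Port: bottleneck 9, flow now 26.
Augment Depot→C→E→Port: bottleneck 7, flow now 33.
No augmenting path remains; maximum flow = 33.
In the residual graph, reachable from Depot: {Depot, A, B, C, D, E}.
Min-cut edges: B→Port (16), D→Port (10), E→Port (7); capacity 16 + 10 + 7 = 33.
This cut is saturated, so no flow can exceed 33.

33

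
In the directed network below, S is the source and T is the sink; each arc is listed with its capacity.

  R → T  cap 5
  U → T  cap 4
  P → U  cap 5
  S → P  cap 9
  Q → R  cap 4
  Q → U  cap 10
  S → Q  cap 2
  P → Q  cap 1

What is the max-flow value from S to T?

7

Augment S→P→U→T: bottleneck 4, flow now 4.
Augment S→Q→R→T: bottleneck 2, flow now 6.
Augment S→P→Q→R→T: bottleneck 1, flow now 7.
No augmenting path remains; maximum flow = 7.
In the residual graph, reachable from S: {S, P, U}.
Min-cut edges: S→Q (2), P→Q (1), U→T (4); capacity 2 + 1 + 4 = 7.
This cut is saturated, so no flow can exceed 7.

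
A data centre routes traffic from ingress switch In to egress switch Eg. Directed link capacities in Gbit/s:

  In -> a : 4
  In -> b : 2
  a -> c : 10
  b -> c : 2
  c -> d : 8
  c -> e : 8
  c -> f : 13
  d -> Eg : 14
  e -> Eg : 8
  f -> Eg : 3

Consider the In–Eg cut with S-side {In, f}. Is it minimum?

No — its capacity is 9, but the minimum cut has capacity 6.

Given cut capacity: 4 + 2 + 3 = 9.
Augment In→a→c→d→Eg: bottleneck 4, flow now 4.
Augment In→b→c→d→Eg: bottleneck 2, flow now 6.
No augmenting path remains; maximum flow = 6.
In the residual graph, reachable from In: {In}.
Min-cut edges: In→a (4), In→b (2); capacity 4 + 2 = 6.
Cut capacity 9 exceeds the max flow 6, so it is not minimum.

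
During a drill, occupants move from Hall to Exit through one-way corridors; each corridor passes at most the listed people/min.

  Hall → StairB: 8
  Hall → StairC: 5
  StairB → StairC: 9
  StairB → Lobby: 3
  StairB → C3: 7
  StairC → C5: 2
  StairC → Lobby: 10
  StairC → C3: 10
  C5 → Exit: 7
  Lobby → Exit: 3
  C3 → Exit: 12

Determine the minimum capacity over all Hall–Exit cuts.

Augment Hall→StairB→Lobby→Exit: bottleneck 3, flow now 3.
Augment Hall→StairB→C3→Exit: bottleneck 5, flow now 8.
Augment Hall→StairC→C5→Exit: bottleneck 2, flow now 10.
Augment Hall→StairC→C3→Exit: bottleneck 3, flow now 13.
No augmenting path remains; maximum flow = 13.
By max-flow min-cut, the minimum cut capacity equals the max flow.
In the residual graph, reachable from Hall: {Hall}.
Min-cut edges: Hall→StairB (8), Hall→StairC (5); capacity 8 + 5 = 13.

13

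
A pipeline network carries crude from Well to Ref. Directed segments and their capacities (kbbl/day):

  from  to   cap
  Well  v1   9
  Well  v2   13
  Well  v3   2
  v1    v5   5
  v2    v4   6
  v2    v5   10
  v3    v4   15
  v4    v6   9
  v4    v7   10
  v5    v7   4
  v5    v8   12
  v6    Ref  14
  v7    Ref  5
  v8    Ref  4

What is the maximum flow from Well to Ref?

16

Augment Well→v1→v5→v7→Ref: bottleneck 4, flow now 4.
Augment Well→v1→v5→v8→Ref: bottleneck 1, flow now 5.
Augment Well→v2→v4→v6→Ref: bottleneck 6, flow now 11.
Augment Well→v2→v5→v8→Ref: bottleneck 3, flow now 14.
Augment Well→v3→v4→v6→Ref: bottleneck 2, flow now 16.
No augmenting path remains; maximum flow = 16.
In the residual graph, reachable from Well: {Well, v1, v2, v5, v8}.
Min-cut edges: Well→v3 (2), v2→v4 (6), v5→v7 (4), v8→Ref (4); capacity 2 + 6 + 4 + 4 = 16.
This cut is saturated, so no flow can exceed 16.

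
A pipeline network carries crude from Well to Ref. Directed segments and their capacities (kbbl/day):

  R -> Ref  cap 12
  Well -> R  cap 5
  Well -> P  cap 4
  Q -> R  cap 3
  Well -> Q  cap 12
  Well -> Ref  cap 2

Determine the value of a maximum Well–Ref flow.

Augment Well→Ref: bottleneck 2, flow now 2.
Augment Well→R→Ref: bottleneck 5, flow now 7.
Augment Well→Q→R→Ref: bottleneck 3, flow now 10.
No augmenting path remains; maximum flow = 10.
In the residual graph, reachable from Well: {Well, P, Q}.
Min-cut edges: Well→R (5), Well→Ref (2), Q→R (3); capacity 5 + 2 + 3 = 10.
This cut is saturated, so no flow can exceed 10.

10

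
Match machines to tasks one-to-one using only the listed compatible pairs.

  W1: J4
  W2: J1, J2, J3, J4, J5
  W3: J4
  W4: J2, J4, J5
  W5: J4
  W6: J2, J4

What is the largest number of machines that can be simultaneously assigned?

4

Unit-capacity flow: source→left, listed edges, right→sink; max matching = max flow.
Augmenting path W1→J4 (+1); matched 1.
Augmenting path W2→J1 (+1); matched 2.
Augmenting path W4→J2 (+1); matched 3.
Augmenting path W6→J2→W4→J5 (+1); matched 4.
No augmenting path remains; maximum matching = 4.
König certificate: {W2, W4, W6, J4} is a vertex cover of size 4 (every listed pair touches it), so no matching can be larger.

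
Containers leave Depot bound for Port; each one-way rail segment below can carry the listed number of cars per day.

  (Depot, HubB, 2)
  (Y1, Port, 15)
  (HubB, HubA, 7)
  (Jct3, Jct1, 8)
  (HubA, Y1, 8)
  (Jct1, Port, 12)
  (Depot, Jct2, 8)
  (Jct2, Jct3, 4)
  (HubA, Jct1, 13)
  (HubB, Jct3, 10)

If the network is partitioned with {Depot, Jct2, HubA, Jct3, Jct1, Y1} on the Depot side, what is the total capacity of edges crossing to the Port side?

29

Edges leaving {Depot, Jct2, HubA, Jct3, Jct1, Y1}: Depot→HubB (2), Jct1→Port (12), Y1→Port (15).
Cut capacity = 2 + 12 + 15 = 29.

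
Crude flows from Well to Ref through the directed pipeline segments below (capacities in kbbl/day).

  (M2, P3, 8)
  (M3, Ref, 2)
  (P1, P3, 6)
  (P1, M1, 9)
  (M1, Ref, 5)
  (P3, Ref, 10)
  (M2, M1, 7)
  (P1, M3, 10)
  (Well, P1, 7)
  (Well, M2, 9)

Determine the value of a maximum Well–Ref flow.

Augment Well→P1→M1→Ref: bottleneck 5, flow now 5.
Augment Well→P1→M3→Ref: bottleneck 2, flow now 7.
Augment Well→M2→P3→Ref: bottleneck 8, flow now 15.
Augment Well→M2→M1→P1→P3→Ref: bottleneck 1, flow now 16. (uses reverse residual edge)
No augmenting path remains; maximum flow = 16.
In the residual graph, reachable from Well: {Well}.
Min-cut edges: Well→P1 (7), Well→M2 (9); capacity 7 + 9 = 16.
This cut is saturated, so no flow can exceed 16.

16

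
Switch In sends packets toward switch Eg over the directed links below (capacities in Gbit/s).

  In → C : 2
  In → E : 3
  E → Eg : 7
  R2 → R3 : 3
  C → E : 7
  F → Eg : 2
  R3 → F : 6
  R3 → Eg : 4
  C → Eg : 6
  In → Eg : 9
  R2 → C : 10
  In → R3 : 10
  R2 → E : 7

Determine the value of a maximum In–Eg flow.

Augment In→Eg: bottleneck 9, flow now 9.
Augment In→C→Eg: bottleneck 2, flow now 11.
Augment In→E→Eg: bottleneck 3, flow now 14.
Augment In→R3→Eg: bottleneck 4, flow now 18.
Augment In→R3→F→Eg: bottleneck 2, flow now 20.
No augmenting path remains; maximum flow = 20.
In the residual graph, reachable from In: {In, R3, F}.
Min-cut edges: In→C (2), In→E (3), In→Eg (9), R3→Eg (4), F→Eg (2); capacity 2 + 3 + 9 + 4 + 2 = 20.
This cut is saturated, so no flow can exceed 20.

20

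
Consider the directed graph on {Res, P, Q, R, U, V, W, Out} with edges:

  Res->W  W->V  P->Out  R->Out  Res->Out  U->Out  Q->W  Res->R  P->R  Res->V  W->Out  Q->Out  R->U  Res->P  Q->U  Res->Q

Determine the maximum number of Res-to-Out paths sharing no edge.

5

Assign every edge capacity 1; by Menger, the answer equals the max flow.
Path Res→Out (+1); total 1.
Path Res→P→Out (+1); total 2.
Path Res→Q→Out (+1); total 3.
Path Res→R→Out (+1); total 4.
Path Res→W→Out (+1); total 5.
No residual Res→Out path; max flow = 5.
Certifying cut of size 5: {Res→Out, Res→P, Res→Q, Res→R, Res→W}.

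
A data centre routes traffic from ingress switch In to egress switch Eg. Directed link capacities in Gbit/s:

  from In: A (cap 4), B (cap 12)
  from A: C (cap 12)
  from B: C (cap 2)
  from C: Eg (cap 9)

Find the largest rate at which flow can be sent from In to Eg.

Augment In→A→C→Eg: bottleneck 4, flow now 4.
Augment In→B→C→Eg: bottleneck 2, flow now 6.
No augmenting path remains; maximum flow = 6.
In the residual graph, reachable from In: {In, B}.
Min-cut edges: In→A (4), B→C (2); capacity 4 + 2 = 6.
This cut is saturated, so no flow can exceed 6.

6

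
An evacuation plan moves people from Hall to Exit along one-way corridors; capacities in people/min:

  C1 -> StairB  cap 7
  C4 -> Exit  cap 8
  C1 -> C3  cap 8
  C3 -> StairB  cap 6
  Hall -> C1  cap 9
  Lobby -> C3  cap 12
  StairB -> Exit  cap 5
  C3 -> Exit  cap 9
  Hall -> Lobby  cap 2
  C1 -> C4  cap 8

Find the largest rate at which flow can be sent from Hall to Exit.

Augment Hall→Lobby→C3→Exit: bottleneck 2, flow now 2.
Augment Hall→C1→StairB→Exit: bottleneck 5, flow now 7.
Augment Hall→C1→C3→Exit: bottleneck 4, flow now 11.
No augmenting path remains; maximum flow = 11.
In the residual graph, reachable from Hall: {Hall}.
Min-cut edges: Hall→Lobby (2), Hall→C1 (9); capacity 2 + 9 = 11.
This cut is saturated, so no flow can exceed 11.

11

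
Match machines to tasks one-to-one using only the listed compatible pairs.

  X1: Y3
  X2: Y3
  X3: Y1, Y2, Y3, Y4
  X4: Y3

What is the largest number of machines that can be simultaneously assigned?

2

Unit-capacity flow: source→left, listed edges, right→sink; max matching = max flow.
Augmenting path X1→Y3 (+1); matched 1.
Augmenting path X3→Y1 (+1); matched 2.
No augmenting path remains; maximum matching = 2.
König certificate: {X3, Y3} is a vertex cover of size 2 (every listed pair touches it), so no matching can be larger.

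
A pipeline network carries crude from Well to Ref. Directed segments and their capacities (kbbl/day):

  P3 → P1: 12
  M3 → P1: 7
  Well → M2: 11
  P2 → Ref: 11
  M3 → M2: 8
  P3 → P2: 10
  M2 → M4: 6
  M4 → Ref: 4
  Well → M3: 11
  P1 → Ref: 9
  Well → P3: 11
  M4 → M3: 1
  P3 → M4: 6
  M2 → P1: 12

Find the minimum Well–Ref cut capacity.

Augment Well→P3→M4→Ref: bottleneck 4, flow now 4.
Augment Well→P3→P2→Ref: bottleneck 7, flow now 11.
Augment Well→M2→P1→Ref: bottleneck 9, flow now 20.
Augment Well→M2→M4→P3→P2→Ref: bottleneck 2, flow now 22. (uses reverse residual edge)
Augment Well→M3→M2→M4→P3→P2→Ref: bottleneck 1, flow now 23. (uses reverse residual edge)
No augmenting path remains; maximum flow = 23.
By max-flow min-cut, the minimum cut capacity equals the max flow.
In the residual graph, reachable from Well: {Well, P3, M2, M3, M4, P1}.
Min-cut edges: P3→P2 (10), M4→Ref (4), P1→Ref (9); capacity 10 + 4 + 9 = 23.

23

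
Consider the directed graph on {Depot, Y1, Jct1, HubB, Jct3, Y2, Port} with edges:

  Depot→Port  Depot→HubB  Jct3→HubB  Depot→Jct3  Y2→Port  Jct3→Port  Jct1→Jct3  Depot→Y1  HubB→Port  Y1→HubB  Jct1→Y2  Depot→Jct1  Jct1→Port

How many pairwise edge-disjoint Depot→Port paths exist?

4

Assign every edge capacity 1; by Menger, the answer equals the max flow.
Path Depot→Port (+1); total 1.
Path Depot→Jct1→Port (+1); total 2.
Path Depot→HubB→Port (+1); total 3.
Path Depot→Jct3→Port (+1); total 4.
No residual Depot→Port path; max flow = 4.
Certifying cut of size 4: {Depot→Jct1, Depot→Jct3, Depot→Port, HubB→Port}.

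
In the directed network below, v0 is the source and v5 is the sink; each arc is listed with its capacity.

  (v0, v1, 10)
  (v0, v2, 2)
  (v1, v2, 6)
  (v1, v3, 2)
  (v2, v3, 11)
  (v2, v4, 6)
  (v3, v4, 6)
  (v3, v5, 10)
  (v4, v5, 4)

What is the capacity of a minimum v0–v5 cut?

10

Augment v0→v1→v3→v5: bottleneck 2, flow now 2.
Augment v0→v2→v3→v5: bottleneck 2, flow now 4.
Augment v0→v1→v2→v3→v5: bottleneck 6, flow now 10.
No augmenting path remains; maximum flow = 10.
By max-flow min-cut, the minimum cut capacity equals the max flow.
In the residual graph, reachable from v0: {v0, v1}.
Min-cut edges: v0→v2 (2), v1→v2 (6), v1→v3 (2); capacity 2 + 6 + 2 = 10.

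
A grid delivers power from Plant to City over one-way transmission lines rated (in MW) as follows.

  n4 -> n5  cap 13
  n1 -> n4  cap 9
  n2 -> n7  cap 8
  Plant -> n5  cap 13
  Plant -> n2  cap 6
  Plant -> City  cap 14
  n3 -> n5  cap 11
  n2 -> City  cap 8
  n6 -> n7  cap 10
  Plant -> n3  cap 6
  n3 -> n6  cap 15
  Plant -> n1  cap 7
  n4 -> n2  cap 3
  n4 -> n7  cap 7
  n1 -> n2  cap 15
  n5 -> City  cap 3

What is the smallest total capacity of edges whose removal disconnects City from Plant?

Augment Plant→City: bottleneck 14, flow now 14.
Augment Plant→n2→City: bottleneck 6, flow now 20.
Augment Plant→n5→City: bottleneck 3, flow now 23.
Augment Plant→n1→n2→City: bottleneck 2, flow now 25.
No augmenting path remains; maximum flow = 25.
By max-flow min-cut, the minimum cut capacity equals the max flow.
In the residual graph, reachable from Plant: {Plant, n1, n2, n3, n4, n5, n6, n7}.
Min-cut edges: Plant→City (14), n2→City (8), n5→City (3); capacity 14 + 8 + 3 = 25.

25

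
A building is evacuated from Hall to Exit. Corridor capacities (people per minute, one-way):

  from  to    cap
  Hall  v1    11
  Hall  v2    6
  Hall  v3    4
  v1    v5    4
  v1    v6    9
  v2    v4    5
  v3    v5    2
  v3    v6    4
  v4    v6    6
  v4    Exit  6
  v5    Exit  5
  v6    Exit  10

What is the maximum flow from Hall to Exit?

20

Augment Hall→v1→v5→Exit: bottleneck 4, flow now 4.
Augment Hall→v1→v6→Exit: bottleneck 7, flow now 11.
Augment Hall→v2→v4→Exit: bottleneck 5, flow now 16.
Augment Hall→v3→v5→Exit: bottleneck 1, flow now 17.
Augment Hall→v3→v6→Exit: bottleneck 3, flow now 20.
No augmenting path remains; maximum flow = 20.
In the residual graph, reachable from Hall: {Hall, v2}.
Min-cut edges: Hall→v1 (11), Hall→v3 (4), v2→v4 (5); capacity 11 + 4 + 5 = 20.
This cut is saturated, so no flow can exceed 20.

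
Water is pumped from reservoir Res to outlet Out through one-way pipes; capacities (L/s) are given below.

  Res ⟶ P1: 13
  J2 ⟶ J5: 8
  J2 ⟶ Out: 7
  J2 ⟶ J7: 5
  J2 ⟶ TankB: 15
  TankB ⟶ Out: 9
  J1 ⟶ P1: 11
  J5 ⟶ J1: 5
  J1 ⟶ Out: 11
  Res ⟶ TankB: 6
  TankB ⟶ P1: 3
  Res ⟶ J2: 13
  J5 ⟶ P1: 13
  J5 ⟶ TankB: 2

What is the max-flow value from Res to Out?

19

Augment Res→J2→Out: bottleneck 7, flow now 7.
Augment Res→TankB→Out: bottleneck 6, flow now 13.
Augment Res→J2→TankB→Out: bottleneck 3, flow now 16.
Augment Res→J2→J5→J1→Out: bottleneck 3, flow now 19.
No augmenting path remains; maximum flow = 19.
In the residual graph, reachable from Res: {Res, P1}.
Min-cut edges: Res→J2 (13), Res→TankB (6); capacity 13 + 6 = 19.
This cut is saturated, so no flow can exceed 19.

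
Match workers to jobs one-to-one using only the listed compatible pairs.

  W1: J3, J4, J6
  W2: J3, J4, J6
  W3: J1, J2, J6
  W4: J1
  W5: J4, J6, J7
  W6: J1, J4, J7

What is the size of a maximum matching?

Unit-capacity flow: source→left, listed edges, right→sink; max matching = max flow.
Augmenting path W1→J3 (+1); matched 1.
Augmenting path W2→J4 (+1); matched 2.
Augmenting path W3→J1 (+1); matched 3.
Augmenting path W5→J6 (+1); matched 4.
Augmenting path W6→J7 (+1); matched 5.
Augmenting path W4→J1→W3→J2 (+1); matched 6.
No augmenting path remains; maximum matching = 6.
König certificate: {W1, W2, W3, W4, W5, W6} is a vertex cover of size 6 (every listed pair touches it), so no matching can be larger.

6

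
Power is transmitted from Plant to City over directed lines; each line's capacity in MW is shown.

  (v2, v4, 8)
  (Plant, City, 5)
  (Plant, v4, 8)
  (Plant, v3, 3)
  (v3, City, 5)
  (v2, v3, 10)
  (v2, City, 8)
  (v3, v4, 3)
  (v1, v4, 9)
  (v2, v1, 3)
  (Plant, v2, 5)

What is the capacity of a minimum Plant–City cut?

Augment Plant→City: bottleneck 5, flow now 5.
Augment Plant→v2→City: bottleneck 5, flow now 10.
Augment Plant→v3→City: bottleneck 3, flow now 13.
No augmenting path remains; maximum flow = 13.
By max-flow min-cut, the minimum cut capacity equals the max flow.
In the residual graph, reachable from Plant: {Plant, v4}.
Min-cut edges: Plant→v2 (5), Plant→v3 (3), Plant→City (5); capacity 5 + 3 + 5 = 13.

13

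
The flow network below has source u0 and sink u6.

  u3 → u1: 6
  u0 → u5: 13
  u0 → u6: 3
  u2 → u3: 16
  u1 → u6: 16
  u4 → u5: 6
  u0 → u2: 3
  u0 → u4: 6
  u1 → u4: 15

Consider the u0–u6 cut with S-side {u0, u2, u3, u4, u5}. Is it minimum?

No — its capacity is 9, but the minimum cut has capacity 6.

Given cut capacity: 3 + 6 = 9.
Augment u0→u6: bottleneck 3, flow now 3.
Augment u0→u2→u3→u1→u6: bottleneck 3, flow now 6.
No augmenting path remains; maximum flow = 6.
In the residual graph, reachable from u0: {u0, u4, u5}.
Min-cut edges: u0→u2 (3), u0→u6 (3); capacity 3 + 3 = 6.
Cut capacity 9 exceeds the max flow 6, so it is not minimum.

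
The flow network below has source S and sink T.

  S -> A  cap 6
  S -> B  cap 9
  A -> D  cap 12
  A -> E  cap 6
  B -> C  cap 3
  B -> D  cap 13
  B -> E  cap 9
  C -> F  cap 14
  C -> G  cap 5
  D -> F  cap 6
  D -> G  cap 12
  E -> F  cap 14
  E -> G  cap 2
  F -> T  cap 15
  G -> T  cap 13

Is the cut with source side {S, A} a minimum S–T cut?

Given cut capacity: 9 + 12 + 6 = 27.
Augment S→A→D→F→T: bottleneck 6, flow now 6.
Augment S→B→C→F→T: bottleneck 3, flow now 9.
Augment S→B→D→G→T: bottleneck 6, flow now 15.
No augmenting path remains; maximum flow = 15.
In the residual graph, reachable from S: {S}.
Min-cut edges: S→A (6), S→B (9); capacity 6 + 9 = 15.
Cut capacity 27 exceeds the max flow 15, so it is not minimum.

No — its capacity is 27, but the minimum cut has capacity 15.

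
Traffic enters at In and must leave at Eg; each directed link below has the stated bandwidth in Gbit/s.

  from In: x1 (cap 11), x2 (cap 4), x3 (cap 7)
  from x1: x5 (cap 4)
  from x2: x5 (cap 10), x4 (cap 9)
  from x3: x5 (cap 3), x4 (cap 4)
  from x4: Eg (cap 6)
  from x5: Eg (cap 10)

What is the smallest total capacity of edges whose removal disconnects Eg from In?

15

Augment In→x1→x5→Eg: bottleneck 4, flow now 4.
Augment In→x2→x4→Eg: bottleneck 4, flow now 8.
Augment In→x3→x4→Eg: bottleneck 2, flow now 10.
Augment In→x3→x5→Eg: bottleneck 3, flow now 13.
Augment In→x3→x4→x2→x5→Eg: bottleneck 2, flow now 15. (uses reverse residual edge)
No augmenting path remains; maximum flow = 15.
By max-flow min-cut, the minimum cut capacity equals the max flow.
In the residual graph, reachable from In: {In, x1}.
Min-cut edges: In→x2 (4), In→x3 (7), x1→x5 (4); capacity 4 + 7 + 4 = 15.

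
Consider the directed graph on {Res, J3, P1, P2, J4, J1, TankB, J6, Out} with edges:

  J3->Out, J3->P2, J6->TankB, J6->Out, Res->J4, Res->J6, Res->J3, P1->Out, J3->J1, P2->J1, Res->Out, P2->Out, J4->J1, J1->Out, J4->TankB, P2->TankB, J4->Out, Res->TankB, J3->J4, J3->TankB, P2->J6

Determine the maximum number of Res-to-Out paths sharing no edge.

4

Assign every edge capacity 1; by Menger, the answer equals the max flow.
Path Res→Out (+1); total 1.
Path Res→J3→Out (+1); total 2.
Path Res→J4→Out (+1); total 3.
Path Res→J6→Out (+1); total 4.
No residual Res→Out path; max flow = 4.
Certifying cut of size 4: {Res→J3, Res→J4, Res→J6, Res→Out}.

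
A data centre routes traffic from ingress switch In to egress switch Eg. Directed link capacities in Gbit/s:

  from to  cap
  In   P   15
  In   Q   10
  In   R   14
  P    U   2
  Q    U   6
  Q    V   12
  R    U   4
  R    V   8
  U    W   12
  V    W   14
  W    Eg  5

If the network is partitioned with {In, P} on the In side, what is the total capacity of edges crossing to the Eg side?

Edges leaving {In, P}: In→Q (10), In→R (14), P→U (2).
Cut capacity = 10 + 14 + 2 = 26.

26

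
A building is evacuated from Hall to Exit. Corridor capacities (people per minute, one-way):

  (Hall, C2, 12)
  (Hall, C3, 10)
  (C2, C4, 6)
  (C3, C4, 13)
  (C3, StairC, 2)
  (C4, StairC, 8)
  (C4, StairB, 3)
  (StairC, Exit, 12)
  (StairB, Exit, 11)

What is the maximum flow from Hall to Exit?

13

Augment Hall→C3→StairC→Exit: bottleneck 2, flow now 2.
Augment Hall→C2→C4→StairC→Exit: bottleneck 6, flow now 8.
Augment Hall→C3→C4→StairC→Exit: bottleneck 2, flow now 10.
Augment Hall→C3→C4→StairB→Exit: bottleneck 3, flow now 13.
No augmenting path remains; maximum flow = 13.
In the residual graph, reachable from Hall: {Hall, C2, C3, C4}.
Min-cut edges: C3→StairC (2), C4→StairC (8), C4→StairB (3); capacity 2 + 8 + 3 = 13.
This cut is saturated, so no flow can exceed 13.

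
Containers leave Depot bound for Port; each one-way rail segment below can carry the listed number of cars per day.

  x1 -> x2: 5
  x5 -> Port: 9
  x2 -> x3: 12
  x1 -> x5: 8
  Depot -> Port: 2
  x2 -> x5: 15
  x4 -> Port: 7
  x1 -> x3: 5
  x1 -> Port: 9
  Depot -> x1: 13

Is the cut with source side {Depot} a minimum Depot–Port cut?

Yes — it is a minimum cut (capacity 15).

Given cut capacity: 13 + 2 = 15.
Augment Depot→Port: bottleneck 2, flow now 2.
Augment Depot→x1→Port: bottleneck 9, flow now 11.
Augment Depot→x1→x5→Port: bottleneck 4, flow now 15.
No augmenting path remains; maximum flow = 15.
Cut capacity 15 equals the max flow, so it is a minimum cut.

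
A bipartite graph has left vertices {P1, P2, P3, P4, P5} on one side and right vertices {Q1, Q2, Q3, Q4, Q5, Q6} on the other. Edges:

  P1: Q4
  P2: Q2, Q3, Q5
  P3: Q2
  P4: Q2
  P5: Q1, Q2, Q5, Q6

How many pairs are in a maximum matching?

Unit-capacity flow: source→left, listed edges, right→sink; max matching = max flow.
Augmenting path P1→Q4 (+1); matched 1.
Augmenting path P2→Q2 (+1); matched 2.
Augmenting path P5→Q1 (+1); matched 3.
Augmenting path P3→Q2→P2→Q3 (+1); matched 4.
No augmenting path remains; maximum matching = 4.
König certificate: {P1, P2, P5, Q2} is a vertex cover of size 4 (every listed pair touches it), so no matching can be larger.

4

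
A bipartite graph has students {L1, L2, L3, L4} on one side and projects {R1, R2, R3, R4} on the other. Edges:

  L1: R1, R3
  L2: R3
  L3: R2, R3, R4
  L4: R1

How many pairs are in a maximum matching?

3

Unit-capacity flow: source→left, listed edges, right→sink; max matching = max flow.
Augmenting path L1→R1 (+1); matched 1.
Augmenting path L2→R3 (+1); matched 2.
Augmenting path L3→R2 (+1); matched 3.
No augmenting path remains; maximum matching = 3.
König certificate: {L3, R1, R3} is a vertex cover of size 3 (every listed pair touches it), so no matching can be larger.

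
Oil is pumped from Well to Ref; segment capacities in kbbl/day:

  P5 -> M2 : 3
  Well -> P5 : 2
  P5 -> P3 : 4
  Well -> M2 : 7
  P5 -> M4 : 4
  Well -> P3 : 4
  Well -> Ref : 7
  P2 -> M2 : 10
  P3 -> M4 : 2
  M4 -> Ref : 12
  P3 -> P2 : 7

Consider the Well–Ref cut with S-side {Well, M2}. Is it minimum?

No — its capacity is 13, but the minimum cut has capacity 11.

Given cut capacity: 2 + 4 + 7 = 13.
Augment Well→Ref: bottleneck 7, flow now 7.
Augment Well→P5→M4→Ref: bottleneck 2, flow now 9.
Augment Well→P3→M4→Ref: bottleneck 2, flow now 11.
No augmenting path remains; maximum flow = 11.
In the residual graph, reachable from Well: {Well, P3, P2, M2}.
Min-cut edges: Well→P5 (2), Well→Ref (7), P3→M4 (2); capacity 2 + 7 + 2 = 11.
Cut capacity 13 exceeds the max flow 11, so it is not minimum.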